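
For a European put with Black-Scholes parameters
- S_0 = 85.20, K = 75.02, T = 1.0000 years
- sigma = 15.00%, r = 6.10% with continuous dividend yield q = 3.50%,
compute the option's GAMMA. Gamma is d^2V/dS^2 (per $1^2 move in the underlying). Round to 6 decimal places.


Answer: Gamma = 0.016521

Derivation:
d1 = 1.0966445945; d2 = 0.9466445945
phi(d1) = 0.2186565125; exp(-qT) = 0.9656054163; exp(-rT) = 0.9408232398
Gamma = exp(-qT) * phi(d1) / (S * sigma * sqrt(T)) = 0.9656054163 * 0.2186565125 / (85.2000 * 0.1500 * 1.0000000000) = 0.016521


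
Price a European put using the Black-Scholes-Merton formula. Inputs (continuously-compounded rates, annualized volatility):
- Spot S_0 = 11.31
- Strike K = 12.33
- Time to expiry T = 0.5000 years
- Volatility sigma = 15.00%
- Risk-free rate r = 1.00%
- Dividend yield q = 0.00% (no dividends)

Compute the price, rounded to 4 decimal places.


Answer: Price = 1.1175

Derivation:
d1 = (ln(S/K) + (r - q + 0.5*sigma^2) * T) / (sigma * sqrt(T)) = -0.71392355
d2 = d1 - sigma * sqrt(T) = -0.81998956
exp(-rT) = 0.99501248; exp(-qT) = 1.00000000
P = K * exp(-rT) * N(-d2) - S_0 * exp(-qT) * N(-d1)
N(-d1) = 0.76236277; N(-d2) = 0.79388897
P = 12.3300 * 0.99501248 * 0.79388897 - 11.3100 * 1.00000000 * 0.76236277 = 1.1175


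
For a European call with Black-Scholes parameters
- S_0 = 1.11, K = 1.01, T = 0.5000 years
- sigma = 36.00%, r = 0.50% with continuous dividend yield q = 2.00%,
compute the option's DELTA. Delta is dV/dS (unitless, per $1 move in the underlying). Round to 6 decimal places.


Answer: Delta = 0.673586

Derivation:
d1 = 0.4686927053; d2 = 0.2141342641
phi(d1) = 0.3574445767; exp(-qT) = 0.9900498337; exp(-rT) = 0.9975031224
N(d1) = 0.6803553491
Delta = exp(-qT) * N(d1) = 0.9900498337 * 0.6803553491 = 0.673586


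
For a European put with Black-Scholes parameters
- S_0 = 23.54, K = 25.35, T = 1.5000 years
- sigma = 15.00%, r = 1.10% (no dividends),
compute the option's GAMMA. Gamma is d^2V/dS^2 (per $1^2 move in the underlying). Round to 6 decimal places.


d1 = -0.2215570451; d2 = -0.4052687758
phi(d1) = 0.3892699196; exp(-qT) = 1.0000000000; exp(-rT) = 0.9836353794
Gamma = exp(-qT) * phi(d1) / (S * sigma * sqrt(T)) = 1.0000000000 * 0.3892699196 / (23.5400 * 0.1500 * 1.2247448714) = 0.090013

Answer: Gamma = 0.090013


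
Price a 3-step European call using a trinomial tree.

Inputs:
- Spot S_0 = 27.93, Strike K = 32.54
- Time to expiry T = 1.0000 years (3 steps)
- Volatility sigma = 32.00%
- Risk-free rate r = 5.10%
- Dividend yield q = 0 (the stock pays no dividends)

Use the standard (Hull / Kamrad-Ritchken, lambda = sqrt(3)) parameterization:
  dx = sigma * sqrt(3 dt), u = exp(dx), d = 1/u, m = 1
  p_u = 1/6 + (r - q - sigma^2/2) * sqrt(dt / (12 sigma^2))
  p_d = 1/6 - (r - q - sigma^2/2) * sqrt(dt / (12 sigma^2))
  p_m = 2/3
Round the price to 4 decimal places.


dt = T/N = 0.333333; dx = sigma*sqrt(3*dt) = 0.320000
u = exp(dx) = 1.377128; d = 1/u = 0.726149
p_u = 0.166562, p_m = 0.666667, p_d = 0.166771
Discount per step: exp(-r*dt) = 0.983144
Stock lattice S(k, j) with j the centered position index:
  k=0: S(0,+0) = 27.9300
  k=1: S(1,-1) = 20.2813; S(1,+0) = 27.9300; S(1,+1) = 38.4632
  k=2: S(2,-2) = 14.7273; S(2,-1) = 20.2813; S(2,+0) = 27.9300; S(2,+1) = 38.4632; S(2,+2) = 52.9687
  k=3: S(3,-3) = 10.6942; S(3,-2) = 14.7273; S(3,-1) = 20.2813; S(3,+0) = 27.9300; S(3,+1) = 38.4632; S(3,+2) = 52.9687; S(3,+3) = 72.9447
Terminal payoffs V(N, j) = max(S_T - K, 0):
  V(3,-3) = 0.000000; V(3,-2) = 0.000000; V(3,-1) = 0.000000; V(3,+0) = 0.000000; V(3,+1) = 5.923178; V(3,+2) = 20.428711; V(3,+3) = 40.404683
Backward induction: V(k, j) = exp(-r*dt) * [p_u * V(k+1, j+1) + p_m * V(k+1, j) + p_d * V(k+1, j-1)]
  V(2,-2) = exp(-r*dt) * [p_u*0.000000 + p_m*0.000000 + p_d*0.000000] = 0.000000
  V(2,-1) = exp(-r*dt) * [p_u*0.000000 + p_m*0.000000 + p_d*0.000000] = 0.000000
  V(2,+0) = exp(-r*dt) * [p_u*5.923178 + p_m*0.000000 + p_d*0.000000] = 0.969949
  V(2,+1) = exp(-r*dt) * [p_u*20.428711 + p_m*5.923178 + p_d*0.000000] = 7.227525
  V(2,+2) = exp(-r*dt) * [p_u*40.404683 + p_m*20.428711 + p_d*5.923178] = 20.977198
  V(1,-1) = exp(-r*dt) * [p_u*0.969949 + p_m*0.000000 + p_d*0.000000] = 0.158834
  V(1,+0) = exp(-r*dt) * [p_u*7.227525 + p_m*0.969949 + p_d*0.000000] = 1.819275
  V(1,+1) = exp(-r*dt) * [p_u*20.977198 + p_m*7.227525 + p_d*0.969949] = 8.331281
  V(0,+0) = exp(-r*dt) * [p_u*8.331281 + p_m*1.819275 + p_d*0.158834] = 2.582736

Answer: Price = V(0,0) = 2.5827


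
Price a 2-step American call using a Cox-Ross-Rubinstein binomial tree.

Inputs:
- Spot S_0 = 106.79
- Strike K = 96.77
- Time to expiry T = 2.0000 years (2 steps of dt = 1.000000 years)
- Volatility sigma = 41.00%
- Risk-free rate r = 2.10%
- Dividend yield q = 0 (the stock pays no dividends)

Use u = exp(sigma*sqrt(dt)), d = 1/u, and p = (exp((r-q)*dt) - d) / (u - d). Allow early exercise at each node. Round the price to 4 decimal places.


dt = T/N = 1.000000
u = exp(sigma*sqrt(dt)) = 1.506818; d = 1/u = 0.663650
p = (exp((r-q)*dt) - d) / (u - d) = 0.424082
Discount per step: exp(-r*dt) = 0.979219
Stock lattice S(k, i) with i counting down-moves:
  k=0: S(0,0) = 106.7900
  k=1: S(1,0) = 160.9131; S(1,1) = 70.8712
  k=2: S(2,0) = 242.4667; S(2,1) = 106.7900; S(2,2) = 47.0337
Terminal payoffs V(N, i) = max(S_T - K, 0):
  V(2,0) = 145.696678; V(2,1) = 10.020000; V(2,2) = 0.000000
Backward induction: V(k, i) = exp(-r*dt) * [p * V(k+1, i) + (1-p) * V(k+1, i+1)]; then take max(V_cont, immediate exercise) for American.
  V(1,0) = exp(-r*dt) * [p*145.696678 + (1-p)*10.020000] = 66.154052; exercise = 64.143071; V(1,0) = max -> 66.154052
  V(1,1) = exp(-r*dt) * [p*10.020000 + (1-p)*0.000000] = 4.160992; exercise = 0.000000; V(1,1) = max -> 4.160992
  V(0,0) = exp(-r*dt) * [p*66.154052 + (1-p)*4.160992] = 29.818300; exercise = 10.020000; V(0,0) = max -> 29.818300

Answer: Price = V(0,0) = 29.8183


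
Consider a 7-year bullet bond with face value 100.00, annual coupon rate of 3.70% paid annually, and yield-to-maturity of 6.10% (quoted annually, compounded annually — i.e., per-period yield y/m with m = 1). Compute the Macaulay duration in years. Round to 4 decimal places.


Coupon per period c = face * coupon_rate / m = 3.700000
Periods per year m = 1; per-period yield y/m = 0.061000
Number of cashflows N = 7
Cashflows (t years, CF_t, discount factor 1/(1+y/m)^(m*t), PV):
  t = 1.0000: CF_t = 3.700000, DF = 0.942507, PV = 3.487276
  t = 2.0000: CF_t = 3.700000, DF = 0.888320, PV = 3.286782
  t = 3.0000: CF_t = 3.700000, DF = 0.837247, PV = 3.097816
  t = 4.0000: CF_t = 3.700000, DF = 0.789112, PV = 2.919713
  t = 5.0000: CF_t = 3.700000, DF = 0.743743, PV = 2.751850
  t = 6.0000: CF_t = 3.700000, DF = 0.700983, PV = 2.593638
  t = 7.0000: CF_t = 103.700000, DF = 0.660682, PV = 68.512698
Price P = sum_t PV_t = 86.649774
Macaulay numerator sum_t t * PV_t:
  t * PV_t at t = 1.0000: 3.487276
  t * PV_t at t = 2.0000: 6.573565
  t * PV_t at t = 3.0000: 9.293447
  t * PV_t at t = 4.0000: 11.678853
  t * PV_t at t = 5.0000: 13.759251
  t * PV_t at t = 6.0000: 15.561830
  t * PV_t at t = 7.0000: 479.588885
Macaulay duration D = (sum_t t * PV_t) / P = 539.943107 / 86.649774 = 6.231327

Answer: Macaulay duration = 6.2313 years


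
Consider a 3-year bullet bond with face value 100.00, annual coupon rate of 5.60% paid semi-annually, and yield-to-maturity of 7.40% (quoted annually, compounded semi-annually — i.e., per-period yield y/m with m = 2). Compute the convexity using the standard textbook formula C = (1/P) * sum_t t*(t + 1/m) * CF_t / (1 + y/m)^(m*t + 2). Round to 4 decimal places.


Coupon per period c = face * coupon_rate / m = 2.800000
Periods per year m = 2; per-period yield y/m = 0.037000
Number of cashflows N = 6
Cashflows (t years, CF_t, discount factor 1/(1+y/m)^(m*t), PV):
  t = 0.5000: CF_t = 2.800000, DF = 0.964320, PV = 2.700096
  t = 1.0000: CF_t = 2.800000, DF = 0.929913, PV = 2.603757
  t = 1.5000: CF_t = 2.800000, DF = 0.896734, PV = 2.510856
  t = 2.0000: CF_t = 2.800000, DF = 0.864739, PV = 2.421269
  t = 2.5000: CF_t = 2.800000, DF = 0.833885, PV = 2.334878
  t = 3.0000: CF_t = 102.800000, DF = 0.804132, PV = 82.664792
Price P = sum_t PV_t = 95.235648
Convexity numerator sum_t t*(t + 1/m) * CF_t / (1+y/m)^(m*t + 2):
  t = 0.5000: term = 1.255428
  t = 1.0000: term = 3.631903
  t = 1.5000: term = 7.004635
  t = 2.0000: term = 11.257851
  t = 2.5000: term = 16.284259
  t = 3.0000: term = 807.146490
Convexity = (1/P) * sum = 846.580566 / 95.235648 = 8.889324

Answer: Convexity = 8.8893


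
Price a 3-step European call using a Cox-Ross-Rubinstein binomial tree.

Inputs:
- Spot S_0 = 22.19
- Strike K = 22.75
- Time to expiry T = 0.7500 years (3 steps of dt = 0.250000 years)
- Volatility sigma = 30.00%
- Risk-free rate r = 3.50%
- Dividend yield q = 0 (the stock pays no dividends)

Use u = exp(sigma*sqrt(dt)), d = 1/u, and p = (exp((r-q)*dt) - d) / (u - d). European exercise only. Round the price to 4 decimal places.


dt = T/N = 0.250000
u = exp(sigma*sqrt(dt)) = 1.161834; d = 1/u = 0.860708
p = (exp((r-q)*dt) - d) / (u - d) = 0.491755
Discount per step: exp(-r*dt) = 0.991288
Stock lattice S(k, i) with i counting down-moves:
  k=0: S(0,0) = 22.1900
  k=1: S(1,0) = 25.7811; S(1,1) = 19.0991
  k=2: S(2,0) = 29.9534; S(2,1) = 22.1900; S(2,2) = 16.4388
  k=3: S(3,0) = 34.8008; S(3,1) = 25.7811; S(3,2) = 19.0991; S(3,3) = 14.1490
Terminal payoffs V(N, i) = max(S_T - K, 0):
  V(3,0) = 12.050847; V(3,1) = 3.031102; V(3,2) = 0.000000; V(3,3) = 0.000000
Backward induction: V(k, i) = exp(-r*dt) * [p * V(k+1, i) + (1-p) * V(k+1, i+1)].
  V(2,0) = exp(-r*dt) * [p*12.050847 + (1-p)*3.031102] = 7.401561
  V(2,1) = exp(-r*dt) * [p*3.031102 + (1-p)*0.000000] = 1.477575
  V(2,2) = exp(-r*dt) * [p*0.000000 + (1-p)*0.000000] = 0.000000
  V(1,0) = exp(-r*dt) * [p*7.401561 + (1-p)*1.477575] = 4.352475
  V(1,1) = exp(-r*dt) * [p*1.477575 + (1-p)*0.000000] = 0.720275
  V(0,0) = exp(-r*dt) * [p*4.352475 + (1-p)*0.720275] = 2.484593

Answer: Price = V(0,0) = 2.4846


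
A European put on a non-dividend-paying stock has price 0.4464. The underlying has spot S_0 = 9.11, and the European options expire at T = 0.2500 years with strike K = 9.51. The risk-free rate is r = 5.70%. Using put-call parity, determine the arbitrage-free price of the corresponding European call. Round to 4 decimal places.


Answer: Call price = 0.1810

Derivation:
Put-call parity: C - P = S_0 * exp(-qT) - K * exp(-rT).
S_0 * exp(-qT) = 9.1100 * 1.00000000 = 9.11000000
K * exp(-rT) = 9.5100 * 0.98585105 = 9.37544349
C = P + S*exp(-qT) - K*exp(-rT)
C = 0.4464 + 9.11000000 - 9.37544349 = 0.1810


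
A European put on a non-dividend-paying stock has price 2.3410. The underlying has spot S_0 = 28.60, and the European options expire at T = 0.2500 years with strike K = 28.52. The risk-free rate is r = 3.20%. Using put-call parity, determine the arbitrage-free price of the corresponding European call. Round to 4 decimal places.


Answer: Call price = 2.6482

Derivation:
Put-call parity: C - P = S_0 * exp(-qT) - K * exp(-rT).
S_0 * exp(-qT) = 28.6000 * 1.00000000 = 28.60000000
K * exp(-rT) = 28.5200 * 0.99203191 = 28.29275021
C = P + S*exp(-qT) - K*exp(-rT)
C = 2.3410 + 28.60000000 - 28.29275021 = 2.6482


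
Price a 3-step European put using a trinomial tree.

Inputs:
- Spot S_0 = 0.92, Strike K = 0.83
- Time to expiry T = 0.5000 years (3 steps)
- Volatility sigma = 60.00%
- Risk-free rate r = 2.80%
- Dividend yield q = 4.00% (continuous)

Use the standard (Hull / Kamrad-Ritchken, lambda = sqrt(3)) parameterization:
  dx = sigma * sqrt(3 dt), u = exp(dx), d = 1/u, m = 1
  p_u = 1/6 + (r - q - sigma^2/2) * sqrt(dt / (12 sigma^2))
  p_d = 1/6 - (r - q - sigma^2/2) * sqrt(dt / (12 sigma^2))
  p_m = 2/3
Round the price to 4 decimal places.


Answer: Price = V(0,0) = 0.1057

Derivation:
dt = T/N = 0.166667; dx = sigma*sqrt(3*dt) = 0.424264
u = exp(dx) = 1.528465; d = 1/u = 0.654251
p_u = 0.128954, p_m = 0.666667, p_d = 0.204379
Discount per step: exp(-r*dt) = 0.995344
Stock lattice S(k, j) with j the centered position index:
  k=0: S(0,+0) = 0.9200
  k=1: S(1,-1) = 0.6019; S(1,+0) = 0.9200; S(1,+1) = 1.4062
  k=2: S(2,-2) = 0.3938; S(2,-1) = 0.6019; S(2,+0) = 0.9200; S(2,+1) = 1.4062; S(2,+2) = 2.1493
  k=3: S(3,-3) = 0.2576; S(3,-2) = 0.3938; S(3,-1) = 0.6019; S(3,+0) = 0.9200; S(3,+1) = 1.4062; S(3,+2) = 2.1493; S(3,+3) = 3.2851
Terminal payoffs V(N, j) = max(K - S_T, 0):
  V(3,-3) = 0.572355; V(3,-2) = 0.436199; V(3,-1) = 0.228089; V(3,+0) = 0.000000; V(3,+1) = 0.000000; V(3,+2) = 0.000000; V(3,+3) = 0.000000
Backward induction: V(k, j) = exp(-r*dt) * [p_u * V(k+1, j+1) + p_m * V(k+1, j) + p_d * V(k+1, j-1)]
  V(2,-2) = exp(-r*dt) * [p_u*0.228089 + p_m*0.436199 + p_d*0.572355] = 0.435154
  V(2,-1) = exp(-r*dt) * [p_u*0.000000 + p_m*0.228089 + p_d*0.436199] = 0.240086
  V(2,+0) = exp(-r*dt) * [p_u*0.000000 + p_m*0.000000 + p_d*0.228089] = 0.046400
  V(2,+1) = exp(-r*dt) * [p_u*0.000000 + p_m*0.000000 + p_d*0.000000] = 0.000000
  V(2,+2) = exp(-r*dt) * [p_u*0.000000 + p_m*0.000000 + p_d*0.000000] = 0.000000
  V(1,-1) = exp(-r*dt) * [p_u*0.046400 + p_m*0.240086 + p_d*0.435154] = 0.253790
  V(1,+0) = exp(-r*dt) * [p_u*0.000000 + p_m*0.046400 + p_d*0.240086] = 0.079629
  V(1,+1) = exp(-r*dt) * [p_u*0.000000 + p_m*0.000000 + p_d*0.046400] = 0.009439
  V(0,+0) = exp(-r*dt) * [p_u*0.009439 + p_m*0.079629 + p_d*0.253790] = 0.105678


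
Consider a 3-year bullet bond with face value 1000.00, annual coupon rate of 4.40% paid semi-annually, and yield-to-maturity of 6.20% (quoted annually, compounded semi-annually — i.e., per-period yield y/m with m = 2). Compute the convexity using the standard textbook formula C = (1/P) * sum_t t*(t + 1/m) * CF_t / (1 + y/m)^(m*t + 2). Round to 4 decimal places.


Answer: Convexity = 9.1721

Derivation:
Coupon per period c = face * coupon_rate / m = 22.000000
Periods per year m = 2; per-period yield y/m = 0.031000
Number of cashflows N = 6
Cashflows (t years, CF_t, discount factor 1/(1+y/m)^(m*t), PV):
  t = 0.5000: CF_t = 22.000000, DF = 0.969932, PV = 21.338506
  t = 1.0000: CF_t = 22.000000, DF = 0.940768, PV = 20.696902
  t = 1.5000: CF_t = 22.000000, DF = 0.912481, PV = 20.074590
  t = 2.0000: CF_t = 22.000000, DF = 0.885045, PV = 19.470989
  t = 2.5000: CF_t = 22.000000, DF = 0.858434, PV = 18.885538
  t = 3.0000: CF_t = 1022.000000, DF = 0.832622, PV = 850.939932
Price P = sum_t PV_t = 951.406457
Convexity numerator sum_t t*(t + 1/m) * CF_t / (1+y/m)^(m*t + 2):
  t = 0.5000: term = 10.037295
  t = 1.0000: term = 29.206484
  t = 1.5000: term = 56.656613
  t = 2.0000: term = 91.588447
  t = 2.5000: term = 133.251862
  t = 3.0000: term = 8405.641677
Convexity = (1/P) * sum = 8726.382378 / 951.406457 = 9.172087


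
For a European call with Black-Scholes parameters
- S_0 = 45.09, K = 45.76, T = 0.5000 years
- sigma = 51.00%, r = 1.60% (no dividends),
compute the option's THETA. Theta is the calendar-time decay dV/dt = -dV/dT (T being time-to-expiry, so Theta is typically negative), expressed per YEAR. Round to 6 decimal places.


d1 = 0.1615950998; d2 = -0.1990293586
phi(d1) = 0.3937673520; exp(-qT) = 1.0000000000; exp(-rT) = 0.9920319148
Theta = -S*exp(-qT)*phi(d1)*sigma/(2*sqrt(T)) - r*K*exp(-rT)*N(d2) + q*S*exp(-qT)*N(d1)
N(d1) = 0.5641876418; N(d2) = 0.4211198896; sqrt(T) = 0.7071067812
Term 1 = -45.0900 * 1.0000000000 * 0.3937673520 * 0.5100 / (2 * 0.7071067812) = -6.4028764047
Term 2 = -0.0160 * 45.7600 * 0.9920319148 * 0.4211198896 = -0.3058703615
Term 3 = 0 (no dividend yield, q = 0)
Theta = -6.4028764047 + (-0.3058703615) + (0.0000000000) = -6.708747

Answer: Theta = -6.708747


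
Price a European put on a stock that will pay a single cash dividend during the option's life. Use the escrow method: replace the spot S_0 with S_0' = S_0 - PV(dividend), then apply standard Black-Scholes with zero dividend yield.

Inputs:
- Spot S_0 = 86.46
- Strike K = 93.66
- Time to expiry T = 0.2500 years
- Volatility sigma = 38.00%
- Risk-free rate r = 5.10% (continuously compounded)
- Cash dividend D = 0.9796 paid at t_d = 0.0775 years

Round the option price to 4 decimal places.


PV(D) = D * exp(-r * t_d) = 0.9796 * 0.99605530 = 0.97573577
S_0' = S_0 - PV(D) = 86.4600 - 0.97573577 = 85.48426423
d1 = (ln(S_0'/K) + (r + sigma^2/2)*T) / (sigma*sqrt(T)) = -0.31862573
d2 = d1 - sigma*sqrt(T) = -0.50862573
exp(-rT) = 0.98733094
N(-d1) = 0.62499483; N(-d2) = 0.69449271
P = K * exp(-rT) * N(-d2) - S_0' * N(-d1) = 93.6600 * 0.98733094 * 0.69449271 - 85.48426423 * 0.62499483 = 10.7949

Answer: Price = 10.7949


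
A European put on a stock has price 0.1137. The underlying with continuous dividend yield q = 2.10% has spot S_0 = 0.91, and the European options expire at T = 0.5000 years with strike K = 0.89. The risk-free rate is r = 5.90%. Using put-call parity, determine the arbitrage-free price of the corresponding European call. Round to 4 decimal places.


Answer: Call price = 0.1501

Derivation:
Put-call parity: C - P = S_0 * exp(-qT) - K * exp(-rT).
S_0 * exp(-qT) = 0.9100 * 0.98955493 = 0.90049499
K * exp(-rT) = 0.8900 * 0.97093088 = 0.86412848
C = P + S*exp(-qT) - K*exp(-rT)
C = 0.1137 + 0.90049499 - 0.86412848 = 0.1501


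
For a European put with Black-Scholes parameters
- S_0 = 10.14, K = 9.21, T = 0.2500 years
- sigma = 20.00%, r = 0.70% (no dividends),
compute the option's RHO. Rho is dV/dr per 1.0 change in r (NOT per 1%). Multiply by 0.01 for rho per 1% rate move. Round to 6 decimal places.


Answer: Rho = -0.405267

Derivation:
d1 = 1.0294814790; d2 = 0.9294814790
phi(d1) = 0.2348391210; exp(-qT) = 1.0000000000; exp(-rT) = 0.9982515304
N(-d2) = 0.1763198096
Rho = -K*T*exp(-rT)*N(-d2) = -9.2100 * 0.2500 * 0.9982515304 * 0.1763198096 = -0.405267


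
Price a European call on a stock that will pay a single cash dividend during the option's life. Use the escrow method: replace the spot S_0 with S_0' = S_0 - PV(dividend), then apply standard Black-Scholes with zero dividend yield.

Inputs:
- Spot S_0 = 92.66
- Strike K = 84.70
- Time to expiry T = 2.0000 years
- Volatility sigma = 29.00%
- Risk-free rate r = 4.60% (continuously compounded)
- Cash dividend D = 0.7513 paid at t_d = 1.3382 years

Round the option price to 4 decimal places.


PV(D) = D * exp(-r * t_d) = 0.7513 * 0.94029916 = 0.70644676
S_0' = S_0 - PV(D) = 92.6600 - 0.70644676 = 91.95355324
d1 = (ln(S_0'/K) + (r + sigma^2/2)*T) / (sigma*sqrt(T)) = 0.62973465
d2 = d1 - sigma*sqrt(T) = 0.21961272
exp(-rT) = 0.91210515
N(d1) = 0.73556590; N(d2) = 0.58691361
C = S_0' * N(d1) - K * exp(-rT) * N(d2) = 91.95355324 * 0.73556590 - 84.7000 * 0.91210515 * 0.58691361 = 22.2957

Answer: Price = 22.2957


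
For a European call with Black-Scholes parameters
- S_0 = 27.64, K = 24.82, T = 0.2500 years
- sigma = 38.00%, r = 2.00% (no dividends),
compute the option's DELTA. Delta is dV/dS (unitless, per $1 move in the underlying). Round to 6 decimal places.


Answer: Delta = 0.754181

Derivation:
d1 = 0.6877064164; d2 = 0.4977064164
phi(d1) = 0.3149288336; exp(-qT) = 1.0000000000; exp(-rT) = 0.9950124792
N(d1) = 0.7541811607
Delta = exp(-qT) * N(d1) = 1.0000000000 * 0.7541811607 = 0.754181


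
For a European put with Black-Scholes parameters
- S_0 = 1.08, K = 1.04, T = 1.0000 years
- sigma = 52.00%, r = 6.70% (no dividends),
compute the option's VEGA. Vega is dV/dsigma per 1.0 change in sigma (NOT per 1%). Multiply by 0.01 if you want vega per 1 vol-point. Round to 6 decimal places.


d1 = 0.4614237077; d2 = -0.0585762923
phi(d1) = 0.3586549653; exp(-qT) = 1.0000000000; exp(-rT) = 0.9351952013
Vega = S * exp(-qT) * phi(d1) * sqrt(T) = 1.0800 * 1.0000000000 * 0.3586549653 * 1.0000000000 = 0.387347

Answer: Vega = 0.387347


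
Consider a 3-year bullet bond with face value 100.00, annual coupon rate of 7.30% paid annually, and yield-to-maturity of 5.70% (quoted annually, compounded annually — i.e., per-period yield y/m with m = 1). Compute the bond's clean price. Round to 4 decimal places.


Coupon per period c = face * coupon_rate / m = 7.300000
Periods per year m = 1; per-period yield y/m = 0.057000
Number of cashflows N = 3
Cashflows (t years, CF_t, discount factor 1/(1+y/m)^(m*t), PV):
  t = 1.0000: CF_t = 7.300000, DF = 0.946074, PV = 6.906339
  t = 2.0000: CF_t = 7.300000, DF = 0.895056, PV = 6.533906
  t = 3.0000: CF_t = 107.300000, DF = 0.846789, PV = 90.860424
Price P = sum_t PV_t = 104.300669

Answer: Price = 104.3007


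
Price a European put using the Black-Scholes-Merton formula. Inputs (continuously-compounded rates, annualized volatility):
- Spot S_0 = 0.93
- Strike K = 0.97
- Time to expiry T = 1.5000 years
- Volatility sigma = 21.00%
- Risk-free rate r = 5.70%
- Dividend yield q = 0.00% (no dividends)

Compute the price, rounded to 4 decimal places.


Answer: Price = 0.0747

Derivation:
d1 = (ln(S/K) + (r - q + 0.5*sigma^2) * T) / (sigma * sqrt(T)) = 0.29729618
d2 = d1 - sigma * sqrt(T) = 0.04009976
exp(-rT) = 0.91805314; exp(-qT) = 1.00000000
P = K * exp(-rT) * N(-d2) - S_0 * exp(-qT) * N(-d1)
N(-d1) = 0.38312020; N(-d2) = 0.48400680
P = 0.9700 * 0.91805314 * 0.48400680 - 0.9300 * 1.00000000 * 0.38312020 = 0.0747


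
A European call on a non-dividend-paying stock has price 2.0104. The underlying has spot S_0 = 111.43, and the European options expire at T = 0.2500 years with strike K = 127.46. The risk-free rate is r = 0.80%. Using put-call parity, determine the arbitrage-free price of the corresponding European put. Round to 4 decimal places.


Put-call parity: C - P = S_0 * exp(-qT) - K * exp(-rT).
S_0 * exp(-qT) = 111.4300 * 1.00000000 = 111.43000000
K * exp(-rT) = 127.4600 * 0.99800200 = 127.20533475
P = C - S*exp(-qT) + K*exp(-rT)
P = 2.0104 - 111.43000000 + 127.20533475 = 17.7857

Answer: Put price = 17.7857


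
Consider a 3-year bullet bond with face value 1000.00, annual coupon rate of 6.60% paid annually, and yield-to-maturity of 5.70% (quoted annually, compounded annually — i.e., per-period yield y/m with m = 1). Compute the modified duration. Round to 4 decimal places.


Answer: Modified duration = 2.6683

Derivation:
Coupon per period c = face * coupon_rate / m = 66.000000
Periods per year m = 1; per-period yield y/m = 0.057000
Number of cashflows N = 3
Cashflows (t years, CF_t, discount factor 1/(1+y/m)^(m*t), PV):
  t = 1.0000: CF_t = 66.000000, DF = 0.946074, PV = 62.440870
  t = 2.0000: CF_t = 66.000000, DF = 0.895056, PV = 59.073671
  t = 3.0000: CF_t = 1066.000000, DF = 0.846789, PV = 902.676721
Price P = sum_t PV_t = 1024.191263
First compute Macaulay numerator sum_t t * PV_t:
  t * PV_t at t = 1.0000: 62.440870
  t * PV_t at t = 2.0000: 118.147342
  t * PV_t at t = 3.0000: 2708.030164
Macaulay duration D = 2888.618376 / 1024.191263 = 2.820390
Modified duration = D / (1 + y/m) = 2.820390 / (1 + 0.057000) = 2.668297


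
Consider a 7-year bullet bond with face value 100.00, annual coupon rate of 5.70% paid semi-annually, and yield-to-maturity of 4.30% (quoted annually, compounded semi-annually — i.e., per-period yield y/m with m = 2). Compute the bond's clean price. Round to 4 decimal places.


Coupon per period c = face * coupon_rate / m = 2.850000
Periods per year m = 2; per-period yield y/m = 0.021500
Number of cashflows N = 14
Cashflows (t years, CF_t, discount factor 1/(1+y/m)^(m*t), PV):
  t = 0.5000: CF_t = 2.850000, DF = 0.978953, PV = 2.790015
  t = 1.0000: CF_t = 2.850000, DF = 0.958348, PV = 2.731292
  t = 1.5000: CF_t = 2.850000, DF = 0.938177, PV = 2.673805
  t = 2.0000: CF_t = 2.850000, DF = 0.918431, PV = 2.617528
  t = 2.5000: CF_t = 2.850000, DF = 0.899100, PV = 2.562436
  t = 3.0000: CF_t = 2.850000, DF = 0.880177, PV = 2.508503
  t = 3.5000: CF_t = 2.850000, DF = 0.861651, PV = 2.455705
  t = 4.0000: CF_t = 2.850000, DF = 0.843515, PV = 2.404019
  t = 4.5000: CF_t = 2.850000, DF = 0.825762, PV = 2.353420
  t = 5.0000: CF_t = 2.850000, DF = 0.808381, PV = 2.303887
  t = 5.5000: CF_t = 2.850000, DF = 0.791367, PV = 2.255396
  t = 6.0000: CF_t = 2.850000, DF = 0.774711, PV = 2.207925
  t = 6.5000: CF_t = 2.850000, DF = 0.758405, PV = 2.161454
  t = 7.0000: CF_t = 102.850000, DF = 0.742442, PV = 76.360208
Price P = sum_t PV_t = 108.385594

Answer: Price = 108.3856


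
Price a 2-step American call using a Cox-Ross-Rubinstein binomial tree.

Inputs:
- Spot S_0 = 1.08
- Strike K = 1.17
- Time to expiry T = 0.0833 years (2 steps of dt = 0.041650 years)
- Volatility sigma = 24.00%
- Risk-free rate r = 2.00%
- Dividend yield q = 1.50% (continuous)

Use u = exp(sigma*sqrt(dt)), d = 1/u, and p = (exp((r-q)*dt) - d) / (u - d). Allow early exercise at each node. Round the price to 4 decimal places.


Answer: Price = V(0,0) = 0.0051

Derivation:
dt = T/N = 0.041650
u = exp(sigma*sqrt(dt)) = 1.050199; d = 1/u = 0.952200
p = (exp((r-q)*dt) - d) / (u - d) = 0.489883
Discount per step: exp(-r*dt) = 0.999167
Stock lattice S(k, i) with i counting down-moves:
  k=0: S(0,0) = 1.0800
  k=1: S(1,0) = 1.1342; S(1,1) = 1.0284
  k=2: S(2,0) = 1.1912; S(2,1) = 1.0800; S(2,2) = 0.9792
Terminal payoffs V(N, i) = max(S_T - K, 0):
  V(2,0) = 0.021152; V(2,1) = 0.000000; V(2,2) = 0.000000
Backward induction: V(k, i) = exp(-r*dt) * [p * V(k+1, i) + (1-p) * V(k+1, i+1)]; then take max(V_cont, immediate exercise) for American.
  V(1,0) = exp(-r*dt) * [p*0.021152 + (1-p)*0.000000] = 0.010353; exercise = 0.000000; V(1,0) = max -> 0.010353
  V(1,1) = exp(-r*dt) * [p*0.000000 + (1-p)*0.000000] = 0.000000; exercise = 0.000000; V(1,1) = max -> 0.000000
  V(0,0) = exp(-r*dt) * [p*0.010353 + (1-p)*0.000000] = 0.005068; exercise = 0.000000; V(0,0) = max -> 0.005068


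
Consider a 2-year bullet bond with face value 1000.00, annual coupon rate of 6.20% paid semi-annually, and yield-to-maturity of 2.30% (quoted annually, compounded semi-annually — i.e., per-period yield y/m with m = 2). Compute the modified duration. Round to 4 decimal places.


Coupon per period c = face * coupon_rate / m = 31.000000
Periods per year m = 2; per-period yield y/m = 0.011500
Number of cashflows N = 4
Cashflows (t years, CF_t, discount factor 1/(1+y/m)^(m*t), PV):
  t = 0.5000: CF_t = 31.000000, DF = 0.988631, PV = 30.647553
  t = 1.0000: CF_t = 31.000000, DF = 0.977391, PV = 30.299113
  t = 1.5000: CF_t = 31.000000, DF = 0.966279, PV = 29.954635
  t = 2.0000: CF_t = 1031.000000, DF = 0.955293, PV = 984.906757
Price P = sum_t PV_t = 1075.808058
First compute Macaulay numerator sum_t t * PV_t:
  t * PV_t at t = 0.5000: 15.323777
  t * PV_t at t = 1.0000: 30.299113
  t * PV_t at t = 1.5000: 44.931953
  t * PV_t at t = 2.0000: 1969.813514
Macaulay duration D = 2060.368356 / 1075.808058 = 1.915182
Modified duration = D / (1 + y/m) = 1.915182 / (1 + 0.011500) = 1.893408

Answer: Modified duration = 1.8934


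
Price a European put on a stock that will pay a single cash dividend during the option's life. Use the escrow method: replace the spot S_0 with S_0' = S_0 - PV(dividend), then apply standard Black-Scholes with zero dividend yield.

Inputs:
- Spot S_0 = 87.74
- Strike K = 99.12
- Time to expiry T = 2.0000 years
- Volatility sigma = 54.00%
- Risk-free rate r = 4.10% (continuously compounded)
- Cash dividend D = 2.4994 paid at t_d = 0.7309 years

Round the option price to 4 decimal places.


PV(D) = D * exp(-r * t_d) = 2.4994 * 0.97047766 = 2.42561185
S_0' = S_0 - PV(D) = 87.7400 - 2.42561185 = 85.31438815
d1 = (ln(S_0'/K) + (r + sigma^2/2)*T) / (sigma*sqrt(T)) = 0.29281014
d2 = d1 - sigma*sqrt(T) = -0.47086518
exp(-rT) = 0.92127196
N(-d1) = 0.38483364; N(-d2) = 0.68113149
P = K * exp(-rT) * N(-d2) - S_0' * N(-d1) = 99.1200 * 0.92127196 * 0.68113149 - 85.31438815 * 0.38483364 = 29.3667

Answer: Price = 29.3667


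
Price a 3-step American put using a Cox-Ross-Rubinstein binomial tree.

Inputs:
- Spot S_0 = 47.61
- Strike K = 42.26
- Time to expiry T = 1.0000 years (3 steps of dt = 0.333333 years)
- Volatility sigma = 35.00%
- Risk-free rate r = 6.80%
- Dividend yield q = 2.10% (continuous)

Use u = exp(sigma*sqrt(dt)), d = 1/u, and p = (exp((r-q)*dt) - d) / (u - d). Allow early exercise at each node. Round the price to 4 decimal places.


Answer: Price = V(0,0) = 3.4230

Derivation:
dt = T/N = 0.333333
u = exp(sigma*sqrt(dt)) = 1.223937; d = 1/u = 0.817036
p = (exp((r-q)*dt) - d) / (u - d) = 0.488459
Discount per step: exp(-r*dt) = 0.977588
Stock lattice S(k, i) with i counting down-moves:
  k=0: S(0,0) = 47.6100
  k=1: S(1,0) = 58.2716; S(1,1) = 38.8991
  k=2: S(2,0) = 71.3208; S(2,1) = 47.6100; S(2,2) = 31.7819
  k=3: S(3,0) = 87.2922; S(3,1) = 58.2716; S(3,2) = 38.8991; S(3,3) = 25.9670
Terminal payoffs V(N, i) = max(K - S_T, 0):
  V(3,0) = 0.000000; V(3,1) = 0.000000; V(3,2) = 3.360934; V(3,3) = 16.293038
Backward induction: V(k, i) = exp(-r*dt) * [p * V(k+1, i) + (1-p) * V(k+1, i+1)]; then take max(V_cont, immediate exercise) for American.
  V(2,0) = exp(-r*dt) * [p*0.000000 + (1-p)*0.000000] = 0.000000; exercise = 0.000000; V(2,0) = max -> 0.000000
  V(2,1) = exp(-r*dt) * [p*0.000000 + (1-p)*3.360934] = 1.680726; exercise = 0.000000; V(2,1) = max -> 1.680726
  V(2,2) = exp(-r*dt) * [p*3.360934 + (1-p)*16.293038] = 9.752656; exercise = 10.478078; V(2,2) = max -> 10.478078
  V(1,0) = exp(-r*dt) * [p*0.000000 + (1-p)*1.680726] = 0.840492; exercise = 0.000000; V(1,0) = max -> 0.840492
  V(1,1) = exp(-r*dt) * [p*1.680726 + (1-p)*10.478078] = 6.042410; exercise = 3.360934; V(1,1) = max -> 6.042410
  V(0,0) = exp(-r*dt) * [p*0.840492 + (1-p)*6.042410] = 3.423014; exercise = 0.000000; V(0,0) = max -> 3.423014


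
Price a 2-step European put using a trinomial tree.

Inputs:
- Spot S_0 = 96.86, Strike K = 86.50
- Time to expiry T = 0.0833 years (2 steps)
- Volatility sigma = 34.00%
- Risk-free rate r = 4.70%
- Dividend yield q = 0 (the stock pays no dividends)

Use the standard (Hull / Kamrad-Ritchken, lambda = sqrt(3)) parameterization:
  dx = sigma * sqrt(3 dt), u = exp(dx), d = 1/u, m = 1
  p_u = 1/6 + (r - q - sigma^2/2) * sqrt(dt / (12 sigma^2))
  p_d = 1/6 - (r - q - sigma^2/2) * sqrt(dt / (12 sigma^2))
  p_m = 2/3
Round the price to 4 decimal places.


Answer: Price = V(0,0) = 0.4287

Derivation:
dt = T/N = 0.041650; dx = sigma*sqrt(3*dt) = 0.120184
u = exp(dx) = 1.127704; d = 1/u = 0.886757
p_u = 0.164795, p_m = 0.666667, p_d = 0.168538
Discount per step: exp(-r*dt) = 0.998044
Stock lattice S(k, j) with j the centered position index:
  k=0: S(0,+0) = 96.8600
  k=1: S(1,-1) = 85.8913; S(1,+0) = 96.8600; S(1,+1) = 109.2295
  k=2: S(2,-2) = 76.1647; S(2,-1) = 85.8913; S(2,+0) = 96.8600; S(2,+1) = 109.2295; S(2,+2) = 123.1785
Terminal payoffs V(N, j) = max(K - S_T, 0):
  V(2,-2) = 10.335276; V(2,-1) = 0.608701; V(2,+0) = 0.000000; V(2,+1) = 0.000000; V(2,+2) = 0.000000
Backward induction: V(k, j) = exp(-r*dt) * [p_u * V(k+1, j+1) + p_m * V(k+1, j) + p_d * V(k+1, j-1)]
  V(1,-1) = exp(-r*dt) * [p_u*0.000000 + p_m*0.608701 + p_d*10.335276] = 2.143488
  V(1,+0) = exp(-r*dt) * [p_u*0.000000 + p_m*0.000000 + p_d*0.608701] = 0.102389
  V(1,+1) = exp(-r*dt) * [p_u*0.000000 + p_m*0.000000 + p_d*0.000000] = 0.000000
  V(0,+0) = exp(-r*dt) * [p_u*0.000000 + p_m*0.102389 + p_d*2.143488] = 0.428678


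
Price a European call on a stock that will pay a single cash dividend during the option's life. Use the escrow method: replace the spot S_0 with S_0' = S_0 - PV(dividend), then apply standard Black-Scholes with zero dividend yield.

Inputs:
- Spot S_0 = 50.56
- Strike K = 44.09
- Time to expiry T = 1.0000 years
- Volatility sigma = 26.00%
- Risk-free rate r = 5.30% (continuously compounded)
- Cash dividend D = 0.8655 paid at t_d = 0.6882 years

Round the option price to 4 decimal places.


Answer: Price = 9.6952

Derivation:
PV(D) = D * exp(-r * t_d) = 0.8655 * 0.96418258 = 0.83450003
S_0' = S_0 - PV(D) = 50.5600 - 0.83450003 = 49.72549997
d1 = (ln(S_0'/K) + (r + sigma^2/2)*T) / (sigma*sqrt(T)) = 0.79648031
d2 = d1 - sigma*sqrt(T) = 0.53648031
exp(-rT) = 0.94838001
N(d1) = 0.78712354; N(d2) = 0.70418668
C = S_0' * N(d1) - K * exp(-rT) * N(d2) = 49.72549997 * 0.78712354 - 44.0900 * 0.94838001 * 0.70418668 = 9.6952


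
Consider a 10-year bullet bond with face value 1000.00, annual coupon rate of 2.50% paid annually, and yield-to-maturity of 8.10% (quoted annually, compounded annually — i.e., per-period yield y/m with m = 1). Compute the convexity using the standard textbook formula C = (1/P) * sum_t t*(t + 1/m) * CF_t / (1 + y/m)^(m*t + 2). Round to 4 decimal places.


Coupon per period c = face * coupon_rate / m = 25.000000
Periods per year m = 1; per-period yield y/m = 0.081000
Number of cashflows N = 10
Cashflows (t years, CF_t, discount factor 1/(1+y/m)^(m*t), PV):
  t = 1.0000: CF_t = 25.000000, DF = 0.925069, PV = 23.126735
  t = 2.0000: CF_t = 25.000000, DF = 0.855753, PV = 21.393834
  t = 3.0000: CF_t = 25.000000, DF = 0.791631, PV = 19.790781
  t = 4.0000: CF_t = 25.000000, DF = 0.732314, PV = 18.307845
  t = 5.0000: CF_t = 25.000000, DF = 0.677441, PV = 16.936027
  t = 6.0000: CF_t = 25.000000, DF = 0.626680, PV = 15.667000
  t = 7.0000: CF_t = 25.000000, DF = 0.579722, PV = 14.493062
  t = 8.0000: CF_t = 25.000000, DF = 0.536284, PV = 13.407088
  t = 9.0000: CF_t = 25.000000, DF = 0.496099, PV = 12.402487
  t = 10.0000: CF_t = 1025.000000, DF = 0.458926, PV = 470.399581
Price P = sum_t PV_t = 625.924439
Convexity numerator sum_t t*(t + 1/m) * CF_t / (1+y/m)^(m*t + 2):
  t = 1.0000: term = 39.581561
  t = 2.0000: term = 109.847072
  t = 3.0000: term = 203.232325
  t = 4.0000: term = 313.340001
  t = 5.0000: term = 434.791861
  t = 6.0000: term = 563.097692
  t = 7.0000: term = 694.539244
  t = 8.0000: term = 826.067556
  t = 9.0000: term = 955.212253
  t = 10.0000: term = 44280.062287
Convexity = (1/P) * sum = 48419.771852 / 625.924439 = 77.357216

Answer: Convexity = 77.3572


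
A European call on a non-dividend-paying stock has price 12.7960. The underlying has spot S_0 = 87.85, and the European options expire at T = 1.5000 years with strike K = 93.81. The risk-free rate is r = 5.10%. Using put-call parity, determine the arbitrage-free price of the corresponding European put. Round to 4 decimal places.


Put-call parity: C - P = S_0 * exp(-qT) - K * exp(-rT).
S_0 * exp(-qT) = 87.8500 * 1.00000000 = 87.85000000
K * exp(-rT) = 93.8100 * 0.92635291 = 86.90116689
P = C - S*exp(-qT) + K*exp(-rT)
P = 12.7960 - 87.85000000 + 86.90116689 = 11.8472

Answer: Put price = 11.8472


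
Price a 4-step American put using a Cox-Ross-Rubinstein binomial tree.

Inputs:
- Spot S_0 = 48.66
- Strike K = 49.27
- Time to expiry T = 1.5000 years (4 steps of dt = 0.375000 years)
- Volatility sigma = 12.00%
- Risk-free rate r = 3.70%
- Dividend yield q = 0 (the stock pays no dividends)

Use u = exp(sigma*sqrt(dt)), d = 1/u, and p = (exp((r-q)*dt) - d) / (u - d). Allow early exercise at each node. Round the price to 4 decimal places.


Answer: Price = V(0,0) = 2.1737

Derivation:
dt = T/N = 0.375000
u = exp(sigma*sqrt(dt)) = 1.076252; d = 1/u = 0.929150
p = (exp((r-q)*dt) - d) / (u - d) = 0.576617
Discount per step: exp(-r*dt) = 0.986221
Stock lattice S(k, i) with i counting down-moves:
  k=0: S(0,0) = 48.6600
  k=1: S(1,0) = 52.3704; S(1,1) = 45.2125
  k=2: S(2,0) = 56.3638; S(2,1) = 48.6600; S(2,2) = 42.0092
  k=3: S(3,0) = 60.6616; S(3,1) = 52.3704; S(3,2) = 45.2125; S(3,3) = 39.0328
  k=4: S(4,0) = 65.2872; S(4,1) = 56.3638; S(4,2) = 48.6600; S(4,3) = 42.0092; S(4,4) = 36.2674
Terminal payoffs V(N, i) = max(K - S_T, 0):
  V(4,0) = 0.000000; V(4,1) = 0.000000; V(4,2) = 0.610000; V(4,3) = 7.260829; V(4,4) = 13.002625
Backward induction: V(k, i) = exp(-r*dt) * [p * V(k+1, i) + (1-p) * V(k+1, i+1)]; then take max(V_cont, immediate exercise) for American.
  V(3,0) = exp(-r*dt) * [p*0.000000 + (1-p)*0.000000] = 0.000000; exercise = 0.000000; V(3,0) = max -> 0.000000
  V(3,1) = exp(-r*dt) * [p*0.000000 + (1-p)*0.610000] = 0.254705; exercise = 0.000000; V(3,1) = max -> 0.254705
  V(3,2) = exp(-r*dt) * [p*0.610000 + (1-p)*7.260829] = 3.378643; exercise = 4.057543; V(3,2) = max -> 4.057543
  V(3,3) = exp(-r*dt) * [p*7.260829 + (1-p)*13.002625] = 9.558263; exercise = 10.237163; V(3,3) = max -> 10.237163
  V(2,0) = exp(-r*dt) * [p*0.000000 + (1-p)*0.254705] = 0.106352; exercise = 0.000000; V(2,0) = max -> 0.106352
  V(2,1) = exp(-r*dt) * [p*0.254705 + (1-p)*4.057543] = 1.839067; exercise = 0.610000; V(2,1) = max -> 1.839067
  V(2,2) = exp(-r*dt) * [p*4.057543 + (1-p)*10.237163] = 6.581928; exercise = 7.260829; V(2,2) = max -> 7.260829
  V(1,0) = exp(-r*dt) * [p*0.106352 + (1-p)*1.839067] = 0.828380; exercise = 0.000000; V(1,0) = max -> 0.828380
  V(1,1) = exp(-r*dt) * [p*1.839067 + (1-p)*7.260829] = 4.077578; exercise = 4.057543; V(1,1) = max -> 4.077578
  V(0,0) = exp(-r*dt) * [p*0.828380 + (1-p)*4.077578] = 2.173666; exercise = 0.610000; V(0,0) = max -> 2.173666


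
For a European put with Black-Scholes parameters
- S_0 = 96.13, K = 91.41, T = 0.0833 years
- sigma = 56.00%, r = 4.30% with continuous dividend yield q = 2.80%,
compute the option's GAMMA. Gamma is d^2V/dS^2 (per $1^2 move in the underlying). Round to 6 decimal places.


Answer: Gamma = 0.023647

Derivation:
d1 = 0.4000445734; d2 = 0.2384188328
phi(d1) = 0.3682635740; exp(-qT) = 0.9976703179; exp(-rT) = 0.9964245074
Gamma = exp(-qT) * phi(d1) / (S * sigma * sqrt(T)) = 0.9976703179 * 0.3682635740 / (96.1300 * 0.5600 * 0.2886173938) = 0.023647


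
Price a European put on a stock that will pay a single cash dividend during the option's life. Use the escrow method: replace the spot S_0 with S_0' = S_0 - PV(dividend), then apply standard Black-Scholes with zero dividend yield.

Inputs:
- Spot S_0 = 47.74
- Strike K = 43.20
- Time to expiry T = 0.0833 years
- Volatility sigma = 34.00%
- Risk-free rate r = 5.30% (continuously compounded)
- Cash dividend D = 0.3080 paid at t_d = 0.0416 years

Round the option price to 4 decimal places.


PV(D) = D * exp(-r * t_d) = 0.3080 * 0.99779763 = 0.30732167
S_0' = S_0 - PV(D) = 47.7400 - 0.30732167 = 47.43267833
d1 = (ln(S_0'/K) + (r + sigma^2/2)*T) / (sigma*sqrt(T)) = 1.04657742
d2 = d1 - sigma*sqrt(T) = 0.94844751
exp(-rT) = 0.99559483
N(-d1) = 0.14764726; N(-d2) = 0.17145084
P = K * exp(-rT) * N(-d2) - S_0' * N(-d1) = 43.2000 * 0.99559483 * 0.17145084 - 47.43267833 * 0.14764726 = 0.3707

Answer: Price = 0.3707


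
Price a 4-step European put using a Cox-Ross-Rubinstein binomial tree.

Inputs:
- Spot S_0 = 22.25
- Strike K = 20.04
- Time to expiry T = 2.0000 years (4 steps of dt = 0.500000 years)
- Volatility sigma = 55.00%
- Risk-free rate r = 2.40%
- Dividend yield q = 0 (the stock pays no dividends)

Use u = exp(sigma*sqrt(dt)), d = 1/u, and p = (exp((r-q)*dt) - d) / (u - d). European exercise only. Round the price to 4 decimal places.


Answer: Price = V(0,0) = 4.7401

Derivation:
dt = T/N = 0.500000
u = exp(sigma*sqrt(dt)) = 1.475370; d = 1/u = 0.677796
p = (exp((r-q)*dt) - d) / (u - d) = 0.419116
Discount per step: exp(-r*dt) = 0.988072
Stock lattice S(k, i) with i counting down-moves:
  k=0: S(0,0) = 22.2500
  k=1: S(1,0) = 32.8270; S(1,1) = 15.0810
  k=2: S(2,0) = 48.4319; S(2,1) = 22.2500; S(2,2) = 10.2218
  k=3: S(3,0) = 71.4550; S(3,1) = 32.8270; S(3,2) = 15.0810; S(3,3) = 6.9283
  k=4: S(4,0) = 105.4226; S(4,1) = 48.4319; S(4,2) = 22.2500; S(4,3) = 10.2218; S(4,4) = 4.6960
Terminal payoffs V(N, i) = max(K - S_T, 0):
  V(4,0) = 0.000000; V(4,1) = 0.000000; V(4,2) = 0.000000; V(4,3) = 9.818181; V(4,4) = 15.344019
Backward induction: V(k, i) = exp(-r*dt) * [p * V(k+1, i) + (1-p) * V(k+1, i+1)].
  V(3,0) = exp(-r*dt) * [p*0.000000 + (1-p)*0.000000] = 0.000000
  V(3,1) = exp(-r*dt) * [p*0.000000 + (1-p)*0.000000] = 0.000000
  V(3,2) = exp(-r*dt) * [p*0.000000 + (1-p)*9.818181] = 5.635192
  V(3,3) = exp(-r*dt) * [p*9.818181 + (1-p)*15.344019] = 12.872648
  V(2,0) = exp(-r*dt) * [p*0.000000 + (1-p)*0.000000] = 0.000000
  V(2,1) = exp(-r*dt) * [p*0.000000 + (1-p)*5.635192] = 3.234345
  V(2,2) = exp(-r*dt) * [p*5.635192 + (1-p)*12.872648] = 9.721946
  V(1,0) = exp(-r*dt) * [p*0.000000 + (1-p)*3.234345] = 1.856368
  V(1,1) = exp(-r*dt) * [p*3.234345 + (1-p)*9.721946] = 6.919354
  V(0,0) = exp(-r*dt) * [p*1.856368 + (1-p)*6.919354] = 4.740150


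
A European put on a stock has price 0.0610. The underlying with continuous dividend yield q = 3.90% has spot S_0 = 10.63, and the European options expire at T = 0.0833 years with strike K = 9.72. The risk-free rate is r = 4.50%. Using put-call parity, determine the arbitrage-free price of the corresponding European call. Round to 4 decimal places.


Answer: Call price = 0.9729

Derivation:
Put-call parity: C - P = S_0 * exp(-qT) - K * exp(-rT).
S_0 * exp(-qT) = 10.6300 * 0.99675657 = 10.59552235
K * exp(-rT) = 9.7200 * 0.99625852 = 9.68363278
C = P + S*exp(-qT) - K*exp(-rT)
C = 0.0610 + 10.59552235 - 9.68363278 = 0.9729
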